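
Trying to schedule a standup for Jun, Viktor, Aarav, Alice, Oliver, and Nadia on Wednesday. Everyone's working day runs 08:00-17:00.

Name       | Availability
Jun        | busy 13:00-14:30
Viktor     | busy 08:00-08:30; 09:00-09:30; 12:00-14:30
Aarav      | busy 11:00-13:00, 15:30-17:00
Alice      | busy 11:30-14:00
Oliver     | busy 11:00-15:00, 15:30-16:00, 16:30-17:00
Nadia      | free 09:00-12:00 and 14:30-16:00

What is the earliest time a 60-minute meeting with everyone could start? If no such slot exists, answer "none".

09:30

Jun free: 08:00-13:00, 14:30-17:00 (invert busy blocks within the working day).
Viktor free: 08:30-09:00, 09:30-12:00, 14:30-17:00 (invert busy blocks within the working day).
Aarav free: 08:00-11:00, 13:00-15:30 (invert busy blocks within the working day).
Alice free: 08:00-11:30, 14:00-17:00 (invert busy blocks within the working day).
Oliver free: 08:00-11:00, 15:00-15:30, 16:00-16:30 (invert busy blocks within the working day).
Nadia free: 09:00-12:00, 14:30-16:00.
Jun ∩ Viktor: 08:30-09:00, 09:30-12:00, 14:30-17:00.
Jun ∩ Viktor ∩ Aarav: 08:30-09:00, 09:30-11:00, 14:30-15:30.
Jun ∩ Viktor ∩ Aarav ∩ Alice: 08:30-09:00, 09:30-11:00, 14:30-15:30.
Jun ∩ Viktor ∩ Aarav ∩ Alice ∩ Oliver: 08:30-09:00, 09:30-11:00, 15:00-15:30.
Jun ∩ Viktor ∩ Aarav ∩ Alice ∩ Oliver ∩ Nadia: 09:30-11:00, 15:00-15:30.
Those are the intersection windows.
The first common window of at least 60 minutes is 09:30-11:00, so the earliest start is 09:30.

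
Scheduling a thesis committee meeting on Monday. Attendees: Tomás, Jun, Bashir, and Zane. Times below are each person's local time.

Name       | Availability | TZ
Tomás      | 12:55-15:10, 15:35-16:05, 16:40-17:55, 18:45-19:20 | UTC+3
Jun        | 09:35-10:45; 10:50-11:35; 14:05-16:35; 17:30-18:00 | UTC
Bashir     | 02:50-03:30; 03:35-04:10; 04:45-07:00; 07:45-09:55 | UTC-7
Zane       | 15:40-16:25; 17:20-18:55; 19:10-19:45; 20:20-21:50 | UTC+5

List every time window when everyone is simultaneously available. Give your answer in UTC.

10:40-10:45, 10:50-11:10, 15:45-16:20

Tomás in UTC: 09:55-12:10, 12:35-13:05, 13:40-14:55, 15:45-16:20 (subtract 3h to convert from UTC+3).
Jun in UTC: 09:35-10:45, 10:50-11:35, 14:05-16:35, 17:30-18:00.
Bashir in UTC: 09:50-10:30, 10:35-11:10, 11:45-14:00, 14:45-16:55 (add 7h to convert from UTC-7).
Zane in UTC: 10:40-11:25, 12:20-13:55, 14:10-14:45, 15:20-16:50 (subtract 5h to convert from UTC+5).
Tomás ∩ Jun: 09:55-10:45, 10:50-11:35, 14:05-14:55, 15:45-16:20.
Tomás ∩ Jun ∩ Bashir: 09:55-10:30, 10:35-10:45, 10:50-11:10, 14:45-14:55, 15:45-16:20.
Tomás ∩ Jun ∩ Bashir ∩ Zane: 10:40-10:45, 10:50-11:10, 15:45-16:20.
So the common availability across everyone is 10:40-10:45, 10:50-11:10, 15:45-16:20.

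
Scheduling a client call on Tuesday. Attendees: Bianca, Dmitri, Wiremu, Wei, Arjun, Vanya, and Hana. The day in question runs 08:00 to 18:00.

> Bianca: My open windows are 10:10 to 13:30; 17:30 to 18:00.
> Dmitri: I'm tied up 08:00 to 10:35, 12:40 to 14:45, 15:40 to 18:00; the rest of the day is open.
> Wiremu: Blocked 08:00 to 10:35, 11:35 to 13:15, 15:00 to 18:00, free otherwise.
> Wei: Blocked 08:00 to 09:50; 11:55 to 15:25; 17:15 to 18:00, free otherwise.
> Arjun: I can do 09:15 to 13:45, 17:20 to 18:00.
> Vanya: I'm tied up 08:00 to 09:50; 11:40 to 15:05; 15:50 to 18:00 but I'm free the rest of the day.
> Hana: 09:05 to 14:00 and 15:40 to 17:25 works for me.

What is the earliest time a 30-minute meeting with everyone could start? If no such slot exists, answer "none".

Bianca free: 10:10-13:30, 17:30-18:00.
Dmitri free: 10:35-12:40, 14:45-15:40 (invert busy blocks within the working day).
Wiremu free: 10:35-11:35, 13:15-15:00 (invert busy blocks within the working day).
Wei free: 09:50-11:55, 15:25-17:15 (invert busy blocks within the working day).
Arjun free: 09:15-13:45, 17:20-18:00.
Vanya free: 09:50-11:40, 15:05-15:50 (invert busy blocks within the working day).
Hana free: 09:05-14:00, 15:40-17:25.
Bianca ∩ Dmitri: 10:35-12:40.
Bianca ∩ Dmitri ∩ Wiremu: 10:35-11:35.
Bianca ∩ Dmitri ∩ Wiremu ∩ Wei: 10:35-11:35.
Bianca ∩ Dmitri ∩ Wiremu ∩ Wei ∩ Arjun: 10:35-11:35.
Bianca ∩ Dmitri ∩ Wiremu ∩ Wei ∩ Arjun ∩ Vanya: 10:35-11:35.
Bianca ∩ Dmitri ∩ Wiremu ∩ Wei ∩ Arjun ∩ Vanya ∩ Hana: 10:35-11:35.
So the common availability across everyone is 10:35-11:35.
The first common window of at least 30 minutes is 10:35-11:35, so the earliest start is 10:35.

10:35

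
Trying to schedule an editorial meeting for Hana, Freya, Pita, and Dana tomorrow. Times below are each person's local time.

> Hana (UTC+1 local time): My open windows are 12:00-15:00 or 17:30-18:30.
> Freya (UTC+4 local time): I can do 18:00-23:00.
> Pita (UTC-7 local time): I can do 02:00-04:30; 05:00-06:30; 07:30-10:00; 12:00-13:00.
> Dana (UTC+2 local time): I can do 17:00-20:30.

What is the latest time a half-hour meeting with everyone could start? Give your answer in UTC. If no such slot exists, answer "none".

Hana in UTC: 11:00-14:00, 16:30-17:30 (subtract 1h to convert from UTC+1).
Freya in UTC: 14:00-19:00 (subtract 4h to convert from UTC+4).
Pita in UTC: 09:00-11:30, 12:00-13:30, 14:30-17:00, 19:00-20:00 (add 7h to convert from UTC-7).
Dana in UTC: 15:00-18:30 (subtract 2h to convert from UTC+2).
Hana ∩ Freya: 16:30-17:30.
Hana ∩ Freya ∩ Pita: 16:30-17:00.
Hana ∩ Freya ∩ Pita ∩ Dana: 16:30-17:00.
So the common availability across everyone is 16:30-17:00.
The last common window of at least 30 minutes is 16:30-17:00; a 30-minute meeting can start as late as 16:30 and still end by 17:00.

16:30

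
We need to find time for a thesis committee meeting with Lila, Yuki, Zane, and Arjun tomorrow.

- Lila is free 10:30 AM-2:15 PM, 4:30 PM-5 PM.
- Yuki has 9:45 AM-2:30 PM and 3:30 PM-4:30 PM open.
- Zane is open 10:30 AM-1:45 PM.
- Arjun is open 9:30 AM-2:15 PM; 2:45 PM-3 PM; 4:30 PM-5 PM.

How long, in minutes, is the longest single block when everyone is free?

Lila ∩ Yuki: 10:30-14:15.
Lila ∩ Yuki ∩ Zane: 10:30-13:45.
Lila ∩ Yuki ∩ Zane ∩ Arjun: 10:30-13:45.
The longest is 10:30-13:45 at 195 minutes.

195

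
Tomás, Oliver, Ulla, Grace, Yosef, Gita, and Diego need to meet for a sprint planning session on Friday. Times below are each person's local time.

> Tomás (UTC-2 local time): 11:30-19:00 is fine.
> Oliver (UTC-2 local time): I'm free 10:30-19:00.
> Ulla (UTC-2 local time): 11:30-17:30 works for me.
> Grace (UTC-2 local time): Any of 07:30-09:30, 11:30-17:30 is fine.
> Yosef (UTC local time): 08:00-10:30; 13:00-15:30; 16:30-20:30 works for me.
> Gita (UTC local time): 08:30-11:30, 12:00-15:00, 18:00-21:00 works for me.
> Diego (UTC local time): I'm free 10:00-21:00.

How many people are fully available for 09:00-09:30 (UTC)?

2

Tomás in UTC: 13:30-21:00 (add 2h to convert from UTC-2).
Oliver in UTC: 12:30-21:00 (add 2h to convert from UTC-2).
Ulla in UTC: 13:30-19:30 (add 2h to convert from UTC-2).
Grace in UTC: 09:30-11:30, 13:30-19:30 (add 2h to convert from UTC-2).
Yosef in UTC: 08:00-10:30, 13:00-15:30, 16:30-20:30.
Gita in UTC: 08:30-11:30, 12:00-15:00, 18:00-21:00.
Diego in UTC: 10:00-21:00.
Yosef and Gita can make the full 09:00-09:30 slot — that's 2.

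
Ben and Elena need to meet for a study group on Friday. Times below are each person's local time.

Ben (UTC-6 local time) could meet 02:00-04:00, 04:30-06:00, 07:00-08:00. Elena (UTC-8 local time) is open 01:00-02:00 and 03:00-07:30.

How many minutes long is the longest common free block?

Ben in UTC: 08:00-10:00, 10:30-12:00, 13:00-14:00 (add 6h to convert from UTC-6).
Elena in UTC: 09:00-10:00, 11:00-15:30 (add 8h to convert from UTC-8).
Ben ∩ Elena: 09:00-10:00, 11:00-12:00, 13:00-14:00.
The longest is 09:00-10:00 at 60 minutes.

60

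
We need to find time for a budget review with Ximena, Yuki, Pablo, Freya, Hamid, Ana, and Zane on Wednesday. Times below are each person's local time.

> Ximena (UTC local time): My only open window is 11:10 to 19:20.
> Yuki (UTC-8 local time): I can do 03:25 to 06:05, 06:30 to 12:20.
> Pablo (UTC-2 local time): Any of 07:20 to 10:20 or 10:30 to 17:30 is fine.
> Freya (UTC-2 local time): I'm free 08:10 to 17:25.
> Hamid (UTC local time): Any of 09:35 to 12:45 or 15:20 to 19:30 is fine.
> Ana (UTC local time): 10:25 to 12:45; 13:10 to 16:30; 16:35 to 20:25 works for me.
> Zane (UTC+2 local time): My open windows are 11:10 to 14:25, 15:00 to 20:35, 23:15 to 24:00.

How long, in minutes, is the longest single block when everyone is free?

Ximena in UTC: 11:10-19:20.
Yuki in UTC: 11:25-14:05, 14:30-20:20 (add 8h to convert from UTC-8).
Pablo in UTC: 09:20-12:20, 12:30-19:30 (add 2h to convert from UTC-2).
Freya in UTC: 10:10-19:25 (add 2h to convert from UTC-2).
Hamid in UTC: 09:35-12:45, 15:20-19:30.
Ana in UTC: 10:25-12:45, 13:10-16:30, 16:35-20:25.
Zane in UTC: 09:10-12:25, 13:00-18:35, 21:15-22:00 (subtract 2h to convert from UTC+2).
Ximena ∩ Yuki: 11:25-14:05, 14:30-19:20.
Ximena ∩ Yuki ∩ Pablo: 11:25-12:20, 12:30-14:05, 14:30-19:20.
Ximena ∩ Yuki ∩ Pablo ∩ Freya: 11:25-12:20, 12:30-14:05, 14:30-19:20.
Ximena ∩ Yuki ∩ Pablo ∩ Freya ∩ Hamid: 11:25-12:20, 12:30-12:45, 15:20-19:20.
Ximena ∩ Yuki ∩ Pablo ∩ Freya ∩ Hamid ∩ Ana: 11:25-12:20, 12:30-12:45, 15:20-16:30, 16:35-19:20.
Ximena ∩ Yuki ∩ Pablo ∩ Freya ∩ Hamid ∩ Ana ∩ Zane: 11:25-12:20, 15:20-16:30, 16:35-18:35.
The longest is 16:35-18:35 at 120 minutes.

120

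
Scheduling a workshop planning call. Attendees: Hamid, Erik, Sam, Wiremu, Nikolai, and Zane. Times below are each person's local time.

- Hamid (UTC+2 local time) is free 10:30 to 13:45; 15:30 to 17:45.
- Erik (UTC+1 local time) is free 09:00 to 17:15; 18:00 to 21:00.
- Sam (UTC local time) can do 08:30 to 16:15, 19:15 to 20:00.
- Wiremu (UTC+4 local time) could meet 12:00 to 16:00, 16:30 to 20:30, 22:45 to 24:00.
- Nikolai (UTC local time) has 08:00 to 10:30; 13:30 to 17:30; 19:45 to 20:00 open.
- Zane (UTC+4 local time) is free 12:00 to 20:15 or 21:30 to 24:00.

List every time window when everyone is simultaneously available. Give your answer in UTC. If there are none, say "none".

08:30-10:30, 13:30-15:45

Hamid in UTC: 08:30-11:45, 13:30-15:45 (subtract 2h to convert from UTC+2).
Erik in UTC: 08:00-16:15, 17:00-20:00 (subtract 1h to convert from UTC+1).
Sam in UTC: 08:30-16:15, 19:15-20:00.
Wiremu in UTC: 08:00-12:00, 12:30-16:30, 18:45-20:00 (subtract 4h to convert from UTC+4).
Nikolai in UTC: 08:00-10:30, 13:30-17:30, 19:45-20:00.
Zane in UTC: 08:00-16:15, 17:30-20:00 (subtract 4h to convert from UTC+4).
Hamid ∩ Erik: 08:30-11:45, 13:30-15:45.
Hamid ∩ Erik ∩ Sam: 08:30-11:45, 13:30-15:45.
Hamid ∩ Erik ∩ Sam ∩ Wiremu: 08:30-11:45, 13:30-15:45.
Hamid ∩ Erik ∩ Sam ∩ Wiremu ∩ Nikolai: 08:30-10:30, 13:30-15:45.
Hamid ∩ Erik ∩ Sam ∩ Wiremu ∩ Nikolai ∩ Zane: 08:30-10:30, 13:30-15:45.
Those are the intersection windows.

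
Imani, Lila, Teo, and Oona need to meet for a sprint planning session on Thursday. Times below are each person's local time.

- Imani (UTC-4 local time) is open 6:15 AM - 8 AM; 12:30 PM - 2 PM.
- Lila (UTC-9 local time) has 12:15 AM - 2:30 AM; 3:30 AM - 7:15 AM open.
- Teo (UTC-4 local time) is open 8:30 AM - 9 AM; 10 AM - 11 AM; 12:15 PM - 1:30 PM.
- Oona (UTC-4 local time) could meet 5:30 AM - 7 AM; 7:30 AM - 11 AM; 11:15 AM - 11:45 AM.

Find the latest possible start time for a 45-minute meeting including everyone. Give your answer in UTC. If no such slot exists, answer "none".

none

Imani in UTC: 10:15-12:00, 16:30-18:00 (add 4h to convert from UTC-4).
Lila in UTC: 09:15-11:30, 12:30-16:15 (add 9h to convert from UTC-9).
Teo in UTC: 12:30-13:00, 14:00-15:00, 16:15-17:30 (add 4h to convert from UTC-4).
Oona in UTC: 09:30-11:00, 11:30-15:00, 15:15-15:45 (add 4h to convert from UTC-4).
Imani ∩ Lila: 10:15-11:30.
Imani ∩ Lila ∩ Teo: ∅.
Imani ∩ Lila ∩ Teo ∩ Oona: ∅.
There is no time when everyone is free.
No common window is at least 45 minutes long.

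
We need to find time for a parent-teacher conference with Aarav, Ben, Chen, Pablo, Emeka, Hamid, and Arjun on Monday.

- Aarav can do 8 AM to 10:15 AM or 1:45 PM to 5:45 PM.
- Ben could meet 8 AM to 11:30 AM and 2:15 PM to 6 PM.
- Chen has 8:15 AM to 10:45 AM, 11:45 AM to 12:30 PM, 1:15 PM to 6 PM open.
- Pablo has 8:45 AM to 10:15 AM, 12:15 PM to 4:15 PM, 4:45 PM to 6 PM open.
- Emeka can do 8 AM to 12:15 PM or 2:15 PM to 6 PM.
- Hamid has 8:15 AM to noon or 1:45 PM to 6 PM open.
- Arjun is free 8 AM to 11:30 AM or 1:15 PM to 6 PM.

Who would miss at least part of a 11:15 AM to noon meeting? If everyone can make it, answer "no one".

Aarav: not fully free for 11:15-12:00. Ben: not fully free for 11:15-12:00. Chen: not fully free for 11:15-12:00. Pablo: not fully free for 11:15-12:00. Emeka: free for 11:15-12:00. Hamid: free for 11:15-12:00. Arjun: not fully free for 11:15-12:00.

Aarav, Arjun, Ben, Chen, Pablo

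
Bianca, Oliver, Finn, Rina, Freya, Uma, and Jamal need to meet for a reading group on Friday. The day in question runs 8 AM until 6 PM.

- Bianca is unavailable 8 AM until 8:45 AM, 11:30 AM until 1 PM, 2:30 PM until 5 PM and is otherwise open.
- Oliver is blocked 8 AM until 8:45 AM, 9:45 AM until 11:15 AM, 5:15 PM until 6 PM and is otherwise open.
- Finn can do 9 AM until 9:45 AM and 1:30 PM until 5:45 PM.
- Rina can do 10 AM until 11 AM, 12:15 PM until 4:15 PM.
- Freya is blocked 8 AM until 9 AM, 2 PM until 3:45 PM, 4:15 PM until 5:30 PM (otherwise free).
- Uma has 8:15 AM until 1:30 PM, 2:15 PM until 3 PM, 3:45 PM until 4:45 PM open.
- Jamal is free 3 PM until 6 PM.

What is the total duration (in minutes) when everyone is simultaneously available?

Bianca free: 08:45-11:30, 13:00-14:30, 17:00-18:00 (invert busy blocks within the working day).
Oliver free: 08:45-09:45, 11:15-17:15 (invert busy blocks within the working day).
Finn free: 09:00-09:45, 13:30-17:45.
Rina free: 10:00-11:00, 12:15-16:15.
Freya free: 09:00-14:00, 15:45-16:15, 17:30-18:00 (invert busy blocks within the working day).
Uma free: 08:15-13:30, 14:15-15:00, 15:45-16:45.
Jamal free: 15:00-18:00.
Bianca ∩ Oliver: 08:45-09:45, 11:15-11:30, 13:00-14:30, 17:00-17:15.
Bianca ∩ Oliver ∩ Finn: 09:00-09:45, 13:30-14:30, 17:00-17:15.
Bianca ∩ Oliver ∩ Finn ∩ Rina: 13:30-14:30.
Bianca ∩ Oliver ∩ Finn ∩ Rina ∩ Freya: 13:30-14:00.
Bianca ∩ Oliver ∩ Finn ∩ Rina ∩ Freya ∩ Uma: ∅.
Bianca ∩ Oliver ∩ Finn ∩ Rina ∩ Freya ∩ Uma ∩ Jamal: ∅.
There is no time when everyone is free.
There is no common window, so the total is 0 minutes.

0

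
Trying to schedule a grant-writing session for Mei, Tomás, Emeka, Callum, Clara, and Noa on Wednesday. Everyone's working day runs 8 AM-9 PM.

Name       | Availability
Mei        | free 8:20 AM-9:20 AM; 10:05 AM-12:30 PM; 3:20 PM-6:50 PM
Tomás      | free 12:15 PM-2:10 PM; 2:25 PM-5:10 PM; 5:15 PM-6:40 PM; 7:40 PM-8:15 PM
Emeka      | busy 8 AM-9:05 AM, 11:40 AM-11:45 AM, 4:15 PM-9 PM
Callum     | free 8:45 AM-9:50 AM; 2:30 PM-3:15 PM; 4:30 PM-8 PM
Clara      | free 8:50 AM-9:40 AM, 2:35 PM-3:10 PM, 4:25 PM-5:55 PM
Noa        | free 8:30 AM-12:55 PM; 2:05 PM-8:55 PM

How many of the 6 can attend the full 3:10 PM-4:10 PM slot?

Mei free: 08:20-09:20, 10:05-12:30, 15:20-18:50.
Tomás free: 12:15-14:10, 14:25-17:10, 17:15-18:40, 19:40-20:15.
Emeka free: 09:05-11:40, 11:45-16:15 (invert busy blocks within the working day).
Callum free: 08:45-09:50, 14:30-15:15, 16:30-20:00.
Clara free: 08:50-09:40, 14:35-15:10, 16:25-17:55.
Noa free: 08:30-12:55, 14:05-20:55.
Tomás, Emeka, and Noa can make the full 15:10-16:10 slot — that's 3.

3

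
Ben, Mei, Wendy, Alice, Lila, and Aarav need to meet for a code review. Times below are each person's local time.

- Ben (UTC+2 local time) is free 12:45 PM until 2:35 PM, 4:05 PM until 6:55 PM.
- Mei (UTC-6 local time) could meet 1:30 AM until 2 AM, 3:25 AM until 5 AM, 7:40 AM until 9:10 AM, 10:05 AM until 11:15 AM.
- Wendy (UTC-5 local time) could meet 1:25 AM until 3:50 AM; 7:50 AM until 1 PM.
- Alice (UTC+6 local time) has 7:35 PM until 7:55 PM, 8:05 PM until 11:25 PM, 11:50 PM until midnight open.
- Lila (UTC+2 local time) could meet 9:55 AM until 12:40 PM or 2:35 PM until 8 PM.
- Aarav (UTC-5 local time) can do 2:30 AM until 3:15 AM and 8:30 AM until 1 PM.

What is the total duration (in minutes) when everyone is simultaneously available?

115

Ben in UTC: 10:45-12:35, 14:05-16:55 (subtract 2h to convert from UTC+2).
Mei in UTC: 07:30-08:00, 09:25-11:00, 13:40-15:10, 16:05-17:15 (add 6h to convert from UTC-6).
Wendy in UTC: 06:25-08:50, 12:50-18:00 (add 5h to convert from UTC-5).
Alice in UTC: 13:35-13:55, 14:05-17:25, 17:50-18:00 (subtract 6h to convert from UTC+6).
Lila in UTC: 07:55-10:40, 12:35-18:00 (subtract 2h to convert from UTC+2).
Aarav in UTC: 07:30-08:15, 13:30-18:00 (add 5h to convert from UTC-5).
Ben ∩ Mei: 10:45-11:00, 14:05-15:10, 16:05-16:55.
Ben ∩ Mei ∩ Wendy: 14:05-15:10, 16:05-16:55.
Ben ∩ Mei ∩ Wendy ∩ Alice: 14:05-15:10, 16:05-16:55.
Ben ∩ Mei ∩ Wendy ∩ Alice ∩ Lila: 14:05-15:10, 16:05-16:55.
Ben ∩ Mei ∩ Wendy ∩ Alice ∩ Lila ∩ Aarav: 14:05-15:10, 16:05-16:55.
Those are the intersection windows.
Summing the common windows: 65 + 50 = 115 minutes.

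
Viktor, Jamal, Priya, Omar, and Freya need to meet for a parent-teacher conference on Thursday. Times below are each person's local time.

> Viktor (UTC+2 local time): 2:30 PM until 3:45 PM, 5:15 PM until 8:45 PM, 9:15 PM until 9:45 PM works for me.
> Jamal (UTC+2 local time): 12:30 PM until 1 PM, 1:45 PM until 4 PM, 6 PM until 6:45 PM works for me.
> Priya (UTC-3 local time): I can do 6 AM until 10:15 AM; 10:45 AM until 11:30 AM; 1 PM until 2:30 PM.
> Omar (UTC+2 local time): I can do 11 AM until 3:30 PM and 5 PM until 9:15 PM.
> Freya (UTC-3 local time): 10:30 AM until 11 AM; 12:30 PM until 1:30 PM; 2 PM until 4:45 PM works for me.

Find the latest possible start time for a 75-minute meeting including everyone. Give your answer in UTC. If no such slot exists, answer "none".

none

Viktor in UTC: 12:30-13:45, 15:15-18:45, 19:15-19:45 (subtract 2h to convert from UTC+2).
Jamal in UTC: 10:30-11:00, 11:45-14:00, 16:00-16:45 (subtract 2h to convert from UTC+2).
Priya in UTC: 09:00-13:15, 13:45-14:30, 16:00-17:30 (add 3h to convert from UTC-3).
Omar in UTC: 09:00-13:30, 15:00-19:15 (subtract 2h to convert from UTC+2).
Freya in UTC: 13:30-14:00, 15:30-16:30, 17:00-19:45 (add 3h to convert from UTC-3).
Viktor ∩ Jamal: 12:30-13:45, 16:00-16:45.
Viktor ∩ Jamal ∩ Priya: 12:30-13:15, 16:00-16:45.
Viktor ∩ Jamal ∩ Priya ∩ Omar: 12:30-13:15, 16:00-16:45.
Viktor ∩ Jamal ∩ Priya ∩ Omar ∩ Freya: 16:00-16:30.
Those are the intersection windows.
No common window is at least 75 minutes long.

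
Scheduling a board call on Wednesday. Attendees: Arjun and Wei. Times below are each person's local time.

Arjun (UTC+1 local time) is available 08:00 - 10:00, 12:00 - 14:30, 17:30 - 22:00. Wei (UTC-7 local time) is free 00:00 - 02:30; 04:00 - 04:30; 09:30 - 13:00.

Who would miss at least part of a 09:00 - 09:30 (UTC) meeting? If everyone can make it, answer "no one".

Arjun

Arjun in UTC: 07:00-09:00, 11:00-13:30, 16:30-21:00 (subtract 1h to convert from UTC+1).
Wei in UTC: 07:00-09:30, 11:00-11:30, 16:30-20:00 (add 7h to convert from UTC-7).
Arjun: not fully free for 09:00-09:30. Wei: free for 09:00-09:30.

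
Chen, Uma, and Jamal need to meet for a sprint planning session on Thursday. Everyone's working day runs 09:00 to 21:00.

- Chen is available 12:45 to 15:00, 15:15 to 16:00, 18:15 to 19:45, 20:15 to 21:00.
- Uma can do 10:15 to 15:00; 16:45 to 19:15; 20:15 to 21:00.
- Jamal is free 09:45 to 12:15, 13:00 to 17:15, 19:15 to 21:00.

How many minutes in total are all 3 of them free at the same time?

165

Chen ∩ Uma: 12:45-15:00, 18:15-19:15, 20:15-21:00.
Chen ∩ Uma ∩ Jamal: 13:00-15:00, 20:15-21:00.
Summing the common windows: 120 + 45 = 165 minutes.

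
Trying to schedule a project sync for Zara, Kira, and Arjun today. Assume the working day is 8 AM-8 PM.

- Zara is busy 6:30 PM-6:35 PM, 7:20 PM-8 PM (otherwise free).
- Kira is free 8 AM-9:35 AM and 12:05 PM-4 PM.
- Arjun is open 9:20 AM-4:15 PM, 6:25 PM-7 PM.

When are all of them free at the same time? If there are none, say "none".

Zara free: 08:00-18:30, 18:35-19:20 (invert busy blocks within the working day).
Kira free: 08:00-09:35, 12:05-16:00.
Arjun free: 09:20-16:15, 18:25-19:00.
Zara ∩ Kira: 08:00-09:35, 12:05-16:00.
Zara ∩ Kira ∩ Arjun: 09:20-09:35, 12:05-16:00.
So the common availability across everyone is 09:20-09:35, 12:05-16:00.

09:20-09:35, 12:05-16:00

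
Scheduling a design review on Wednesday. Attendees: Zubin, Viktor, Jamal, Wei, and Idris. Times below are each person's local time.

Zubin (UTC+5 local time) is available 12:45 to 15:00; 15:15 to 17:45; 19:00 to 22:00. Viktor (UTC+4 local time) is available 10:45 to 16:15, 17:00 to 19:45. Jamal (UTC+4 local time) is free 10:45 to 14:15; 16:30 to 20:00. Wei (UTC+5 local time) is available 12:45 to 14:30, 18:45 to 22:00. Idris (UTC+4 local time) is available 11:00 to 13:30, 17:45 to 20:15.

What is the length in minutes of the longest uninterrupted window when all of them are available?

Zubin in UTC: 07:45-10:00, 10:15-12:45, 14:00-17:00 (subtract 5h to convert from UTC+5).
Viktor in UTC: 06:45-12:15, 13:00-15:45 (subtract 4h to convert from UTC+4).
Jamal in UTC: 06:45-10:15, 12:30-16:00 (subtract 4h to convert from UTC+4).
Wei in UTC: 07:45-09:30, 13:45-17:00 (subtract 5h to convert from UTC+5).
Idris in UTC: 07:00-09:30, 13:45-16:15 (subtract 4h to convert from UTC+4).
Zubin ∩ Viktor: 07:45-10:00, 10:15-12:15, 14:00-15:45.
Zubin ∩ Viktor ∩ Jamal: 07:45-10:00, 14:00-15:45.
Zubin ∩ Viktor ∩ Jamal ∩ Wei: 07:45-09:30, 14:00-15:45.
Zubin ∩ Viktor ∩ Jamal ∩ Wei ∩ Idris: 07:45-09:30, 14:00-15:45.
The longest is 07:45-09:30 at 105 minutes.

105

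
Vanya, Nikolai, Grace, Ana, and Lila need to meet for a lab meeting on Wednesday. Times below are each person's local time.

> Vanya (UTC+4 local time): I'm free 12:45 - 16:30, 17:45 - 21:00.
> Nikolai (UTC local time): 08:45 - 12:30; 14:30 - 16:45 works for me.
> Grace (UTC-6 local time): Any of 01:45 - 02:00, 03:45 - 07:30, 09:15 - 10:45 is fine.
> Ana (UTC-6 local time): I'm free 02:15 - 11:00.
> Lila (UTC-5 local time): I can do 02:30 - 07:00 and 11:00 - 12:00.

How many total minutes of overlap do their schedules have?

Vanya in UTC: 08:45-12:30, 13:45-17:00 (subtract 4h to convert from UTC+4).
Nikolai in UTC: 08:45-12:30, 14:30-16:45.
Grace in UTC: 07:45-08:00, 09:45-13:30, 15:15-16:45 (add 6h to convert from UTC-6).
Ana in UTC: 08:15-17:00 (add 6h to convert from UTC-6).
Lila in UTC: 07:30-12:00, 16:00-17:00 (add 5h to convert from UTC-5).
Vanya ∩ Nikolai: 08:45-12:30, 14:30-16:45.
Vanya ∩ Nikolai ∩ Grace: 09:45-12:30, 15:15-16:45.
Vanya ∩ Nikolai ∩ Grace ∩ Ana: 09:45-12:30, 15:15-16:45.
Vanya ∩ Nikolai ∩ Grace ∩ Ana ∩ Lila: 09:45-12:00, 16:00-16:45.
Summing the common windows: 135 + 45 = 180 minutes.

180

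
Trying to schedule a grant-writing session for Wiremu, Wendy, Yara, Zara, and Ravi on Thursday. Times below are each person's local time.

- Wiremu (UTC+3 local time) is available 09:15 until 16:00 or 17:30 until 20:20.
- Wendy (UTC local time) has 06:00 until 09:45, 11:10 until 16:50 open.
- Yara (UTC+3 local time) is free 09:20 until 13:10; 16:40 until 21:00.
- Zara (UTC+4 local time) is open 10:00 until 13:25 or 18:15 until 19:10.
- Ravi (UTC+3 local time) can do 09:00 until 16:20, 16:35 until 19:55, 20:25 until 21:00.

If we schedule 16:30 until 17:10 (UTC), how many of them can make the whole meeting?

Wiremu in UTC: 06:15-13:00, 14:30-17:20 (subtract 3h to convert from UTC+3).
Wendy in UTC: 06:00-09:45, 11:10-16:50.
Yara in UTC: 06:20-10:10, 13:40-18:00 (subtract 3h to convert from UTC+3).
Zara in UTC: 06:00-09:25, 14:15-15:10 (subtract 4h to convert from UTC+4).
Ravi in UTC: 06:00-13:20, 13:35-16:55, 17:25-18:00 (subtract 3h to convert from UTC+3).
Wiremu and Yara can make the full 16:30-17:10 slot — that's 2.

2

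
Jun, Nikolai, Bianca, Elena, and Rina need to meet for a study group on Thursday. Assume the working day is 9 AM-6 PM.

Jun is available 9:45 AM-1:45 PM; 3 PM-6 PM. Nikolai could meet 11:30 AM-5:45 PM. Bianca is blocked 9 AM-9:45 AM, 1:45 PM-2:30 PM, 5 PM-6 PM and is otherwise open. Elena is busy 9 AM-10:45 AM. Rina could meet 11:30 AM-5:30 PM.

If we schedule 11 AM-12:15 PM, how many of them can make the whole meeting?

Jun free: 09:45-13:45, 15:00-18:00.
Nikolai free: 11:30-17:45.
Bianca free: 09:45-13:45, 14:30-17:00 (invert busy blocks within the working day).
Elena free: 10:45-18:00 (invert busy blocks within the working day).
Rina free: 11:30-17:30.
Jun, Bianca, and Elena can make the full 11:00-12:15 slot — that's 3.

3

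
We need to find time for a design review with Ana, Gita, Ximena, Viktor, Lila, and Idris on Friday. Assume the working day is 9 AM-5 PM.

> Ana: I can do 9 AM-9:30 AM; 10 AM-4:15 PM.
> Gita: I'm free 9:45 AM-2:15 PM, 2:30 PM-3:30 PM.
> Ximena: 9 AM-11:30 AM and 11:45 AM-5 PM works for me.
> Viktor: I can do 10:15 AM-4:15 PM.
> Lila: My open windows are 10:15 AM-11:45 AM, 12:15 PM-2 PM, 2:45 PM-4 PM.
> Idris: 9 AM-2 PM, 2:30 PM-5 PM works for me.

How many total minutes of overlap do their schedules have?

225

Ana ∩ Gita: 10:00-14:15, 14:30-15:30.
Ana ∩ Gita ∩ Ximena: 10:00-11:30, 11:45-14:15, 14:30-15:30.
Ana ∩ Gita ∩ Ximena ∩ Viktor: 10:15-11:30, 11:45-14:15, 14:30-15:30.
Ana ∩ Gita ∩ Ximena ∩ Viktor ∩ Lila: 10:15-11:30, 12:15-14:00, 14:45-15:30.
Ana ∩ Gita ∩ Ximena ∩ Viktor ∩ Lila ∩ Idris: 10:15-11:30, 12:15-14:00, 14:45-15:30.
Those are the intersection windows.
Summing the common windows: 75 + 105 + 45 = 225 minutes.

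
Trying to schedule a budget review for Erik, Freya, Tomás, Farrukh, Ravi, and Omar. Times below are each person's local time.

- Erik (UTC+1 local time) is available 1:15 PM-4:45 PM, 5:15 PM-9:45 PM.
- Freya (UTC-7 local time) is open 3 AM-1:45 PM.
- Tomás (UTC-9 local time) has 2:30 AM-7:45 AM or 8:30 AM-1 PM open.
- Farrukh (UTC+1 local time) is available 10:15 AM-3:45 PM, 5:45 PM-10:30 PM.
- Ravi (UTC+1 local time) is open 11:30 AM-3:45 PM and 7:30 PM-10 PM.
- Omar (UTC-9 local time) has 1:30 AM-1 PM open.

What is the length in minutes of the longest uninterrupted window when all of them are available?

150

Erik in UTC: 12:15-15:45, 16:15-20:45 (subtract 1h to convert from UTC+1).
Freya in UTC: 10:00-20:45 (add 7h to convert from UTC-7).
Tomás in UTC: 11:30-16:45, 17:30-22:00 (add 9h to convert from UTC-9).
Farrukh in UTC: 09:15-14:45, 16:45-21:30 (subtract 1h to convert from UTC+1).
Ravi in UTC: 10:30-14:45, 18:30-21:00 (subtract 1h to convert from UTC+1).
Omar in UTC: 10:30-22:00 (add 9h to convert from UTC-9).
Erik ∩ Freya: 12:15-15:45, 16:15-20:45.
Erik ∩ Freya ∩ Tomás: 12:15-15:45, 16:15-16:45, 17:30-20:45.
Erik ∩ Freya ∩ Tomás ∩ Farrukh: 12:15-14:45, 17:30-20:45.
Erik ∩ Freya ∩ Tomás ∩ Farrukh ∩ Ravi: 12:15-14:45, 18:30-20:45.
Erik ∩ Freya ∩ Tomás ∩ Farrukh ∩ Ravi ∩ Omar: 12:15-14:45, 18:30-20:45.
Those are the intersection windows.
The longest is 12:15-14:45 at 150 minutes.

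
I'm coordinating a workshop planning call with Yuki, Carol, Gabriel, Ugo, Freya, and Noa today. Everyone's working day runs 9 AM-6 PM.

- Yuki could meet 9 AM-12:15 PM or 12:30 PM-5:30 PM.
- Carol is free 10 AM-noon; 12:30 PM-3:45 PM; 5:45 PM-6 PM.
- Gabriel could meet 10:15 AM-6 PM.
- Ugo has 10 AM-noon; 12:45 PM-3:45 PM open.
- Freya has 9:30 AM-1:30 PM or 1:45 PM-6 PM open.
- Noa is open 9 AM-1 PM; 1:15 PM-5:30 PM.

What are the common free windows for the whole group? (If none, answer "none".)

10:15-12:00, 12:45-13:00, 13:15-13:30, 13:45-15:45

Yuki ∩ Carol: 10:00-12:00, 12:30-15:45.
Yuki ∩ Carol ∩ Gabriel: 10:15-12:00, 12:30-15:45.
Yuki ∩ Carol ∩ Gabriel ∩ Ugo: 10:15-12:00, 12:45-15:45.
Yuki ∩ Carol ∩ Gabriel ∩ Ugo ∩ Freya: 10:15-12:00, 12:45-13:30, 13:45-15:45.
Yuki ∩ Carol ∩ Gabriel ∩ Ugo ∩ Freya ∩ Noa: 10:15-12:00, 12:45-13:00, 13:15-13:30, 13:45-15:45.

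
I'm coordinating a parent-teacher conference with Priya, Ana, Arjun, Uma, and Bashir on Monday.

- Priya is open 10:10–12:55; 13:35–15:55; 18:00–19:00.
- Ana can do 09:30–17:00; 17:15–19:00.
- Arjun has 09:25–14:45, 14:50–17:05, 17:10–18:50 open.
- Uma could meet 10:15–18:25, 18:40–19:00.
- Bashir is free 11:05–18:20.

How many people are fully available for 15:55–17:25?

2

Uma and Bashir can make the full 15:55-17:25 slot — that's 2.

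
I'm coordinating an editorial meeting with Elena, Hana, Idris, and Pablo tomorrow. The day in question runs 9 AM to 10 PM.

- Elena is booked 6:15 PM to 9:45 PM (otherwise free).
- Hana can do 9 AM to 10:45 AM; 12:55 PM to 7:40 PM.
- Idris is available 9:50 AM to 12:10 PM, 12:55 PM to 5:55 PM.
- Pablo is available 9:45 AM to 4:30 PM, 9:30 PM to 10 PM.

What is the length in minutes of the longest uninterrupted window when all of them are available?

215

Elena free: 09:00-18:15, 21:45-22:00 (invert busy blocks within the working day).
Hana free: 09:00-10:45, 12:55-19:40.
Idris free: 09:50-12:10, 12:55-17:55.
Pablo free: 09:45-16:30, 21:30-22:00.
Elena ∩ Hana: 09:00-10:45, 12:55-18:15.
Elena ∩ Hana ∩ Idris: 09:50-10:45, 12:55-17:55.
Elena ∩ Hana ∩ Idris ∩ Pablo: 09:50-10:45, 12:55-16:30.
So the common availability across everyone is 09:50-10:45, 12:55-16:30.
The longest is 12:55-16:30 at 215 minutes.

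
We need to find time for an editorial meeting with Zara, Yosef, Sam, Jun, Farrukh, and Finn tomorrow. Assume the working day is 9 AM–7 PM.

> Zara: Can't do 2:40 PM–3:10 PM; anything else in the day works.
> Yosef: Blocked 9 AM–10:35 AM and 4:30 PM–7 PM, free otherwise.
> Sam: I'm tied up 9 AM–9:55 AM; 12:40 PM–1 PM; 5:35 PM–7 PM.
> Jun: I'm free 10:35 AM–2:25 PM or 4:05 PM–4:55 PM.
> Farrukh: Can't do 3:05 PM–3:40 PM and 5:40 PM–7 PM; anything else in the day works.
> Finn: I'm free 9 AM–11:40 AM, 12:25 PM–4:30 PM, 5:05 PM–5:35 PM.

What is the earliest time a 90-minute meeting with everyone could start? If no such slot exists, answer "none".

Zara free: 09:00-14:40, 15:10-19:00 (invert busy blocks within the working day).
Yosef free: 10:35-16:30 (invert busy blocks within the working day).
Sam free: 09:55-12:40, 13:00-17:35 (invert busy blocks within the working day).
Jun free: 10:35-14:25, 16:05-16:55.
Farrukh free: 09:00-15:05, 15:40-17:40 (invert busy blocks within the working day).
Finn free: 09:00-11:40, 12:25-16:30, 17:05-17:35.
Zara ∩ Yosef: 10:35-14:40, 15:10-16:30.
Zara ∩ Yosef ∩ Sam: 10:35-12:40, 13:00-14:40, 15:10-16:30.
Zara ∩ Yosef ∩ Sam ∩ Jun: 10:35-12:40, 13:00-14:25, 16:05-16:30.
Zara ∩ Yosef ∩ Sam ∩ Jun ∩ Farrukh: 10:35-12:40, 13:00-14:25, 16:05-16:30.
Zara ∩ Yosef ∩ Sam ∩ Jun ∩ Farrukh ∩ Finn: 10:35-11:40, 12:25-12:40, 13:00-14:25, 16:05-16:30.
So the common availability across everyone is 10:35-11:40, 12:25-12:40, 13:00-14:25, 16:05-16:30.
No common window is at least 90 minutes long.

none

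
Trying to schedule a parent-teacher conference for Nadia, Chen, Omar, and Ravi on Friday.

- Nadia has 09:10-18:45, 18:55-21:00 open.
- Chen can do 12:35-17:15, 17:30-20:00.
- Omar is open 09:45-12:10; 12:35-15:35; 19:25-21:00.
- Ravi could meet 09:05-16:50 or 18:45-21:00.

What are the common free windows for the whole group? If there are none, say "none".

Nadia ∩ Chen: 12:35-17:15, 17:30-18:45, 18:55-20:00.
Nadia ∩ Chen ∩ Omar: 12:35-15:35, 19:25-20:00.
Nadia ∩ Chen ∩ Omar ∩ Ravi: 12:35-15:35, 19:25-20:00.
Those are the intersection windows.

12:35-15:35, 19:25-20:00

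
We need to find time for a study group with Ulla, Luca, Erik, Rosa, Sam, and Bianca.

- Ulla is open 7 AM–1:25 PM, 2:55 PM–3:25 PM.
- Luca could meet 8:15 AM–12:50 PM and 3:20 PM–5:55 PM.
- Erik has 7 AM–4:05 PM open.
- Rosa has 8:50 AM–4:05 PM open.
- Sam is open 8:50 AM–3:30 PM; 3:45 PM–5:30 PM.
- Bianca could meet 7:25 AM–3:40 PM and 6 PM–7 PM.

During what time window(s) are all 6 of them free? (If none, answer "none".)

Ulla ∩ Luca: 08:15-12:50, 15:20-15:25.
Ulla ∩ Luca ∩ Erik: 08:15-12:50, 15:20-15:25.
Ulla ∩ Luca ∩ Erik ∩ Rosa: 08:50-12:50, 15:20-15:25.
Ulla ∩ Luca ∩ Erik ∩ Rosa ∩ Sam: 08:50-12:50, 15:20-15:25.
Ulla ∩ Luca ∩ Erik ∩ Rosa ∩ Sam ∩ Bianca: 08:50-12:50, 15:20-15:25.
So the common availability across everyone is 08:50-12:50, 15:20-15:25.

08:50-12:50, 15:20-15:25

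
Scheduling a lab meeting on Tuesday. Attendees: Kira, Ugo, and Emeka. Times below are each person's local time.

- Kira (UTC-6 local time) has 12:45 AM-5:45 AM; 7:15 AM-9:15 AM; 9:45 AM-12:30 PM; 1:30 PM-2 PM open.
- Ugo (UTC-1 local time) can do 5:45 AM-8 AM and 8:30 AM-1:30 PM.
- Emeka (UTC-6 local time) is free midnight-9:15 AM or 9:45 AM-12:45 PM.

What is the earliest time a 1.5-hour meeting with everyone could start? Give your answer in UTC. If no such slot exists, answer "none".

06:45

Kira in UTC: 06:45-11:45, 13:15-15:15, 15:45-18:30, 19:30-20:00 (add 6h to convert from UTC-6).
Ugo in UTC: 06:45-09:00, 09:30-14:30 (add 1h to convert from UTC-1).
Emeka in UTC: 06:00-15:15, 15:45-18:45 (add 6h to convert from UTC-6).
Kira ∩ Ugo: 06:45-09:00, 09:30-11:45, 13:15-14:30.
Kira ∩ Ugo ∩ Emeka: 06:45-09:00, 09:30-11:45, 13:15-14:30.
The first common window of at least 90 minutes is 06:45-09:00, so the earliest start is 06:45.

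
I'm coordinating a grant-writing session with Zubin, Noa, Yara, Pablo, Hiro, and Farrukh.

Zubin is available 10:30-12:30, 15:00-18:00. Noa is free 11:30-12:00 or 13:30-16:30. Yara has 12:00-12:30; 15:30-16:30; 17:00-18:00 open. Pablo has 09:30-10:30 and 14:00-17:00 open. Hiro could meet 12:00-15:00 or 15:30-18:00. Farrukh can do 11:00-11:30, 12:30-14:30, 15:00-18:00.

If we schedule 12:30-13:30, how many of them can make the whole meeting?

Hiro and Farrukh can make the full 12:30-13:30 slot — that's 2.

2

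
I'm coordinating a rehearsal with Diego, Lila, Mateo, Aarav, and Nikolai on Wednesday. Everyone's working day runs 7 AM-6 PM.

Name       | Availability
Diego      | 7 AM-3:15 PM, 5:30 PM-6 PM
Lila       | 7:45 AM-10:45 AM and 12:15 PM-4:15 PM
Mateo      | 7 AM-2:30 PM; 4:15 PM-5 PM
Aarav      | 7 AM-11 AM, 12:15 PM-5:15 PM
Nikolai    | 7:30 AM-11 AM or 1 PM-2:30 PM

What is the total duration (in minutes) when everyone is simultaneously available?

Diego ∩ Lila: 07:45-10:45, 12:15-15:15.
Diego ∩ Lila ∩ Mateo: 07:45-10:45, 12:15-14:30.
Diego ∩ Lila ∩ Mateo ∩ Aarav: 07:45-10:45, 12:15-14:30.
Diego ∩ Lila ∩ Mateo ∩ Aarav ∩ Nikolai: 07:45-10:45, 13:00-14:30.
Summing the common windows: 180 + 90 = 270 minutes.

270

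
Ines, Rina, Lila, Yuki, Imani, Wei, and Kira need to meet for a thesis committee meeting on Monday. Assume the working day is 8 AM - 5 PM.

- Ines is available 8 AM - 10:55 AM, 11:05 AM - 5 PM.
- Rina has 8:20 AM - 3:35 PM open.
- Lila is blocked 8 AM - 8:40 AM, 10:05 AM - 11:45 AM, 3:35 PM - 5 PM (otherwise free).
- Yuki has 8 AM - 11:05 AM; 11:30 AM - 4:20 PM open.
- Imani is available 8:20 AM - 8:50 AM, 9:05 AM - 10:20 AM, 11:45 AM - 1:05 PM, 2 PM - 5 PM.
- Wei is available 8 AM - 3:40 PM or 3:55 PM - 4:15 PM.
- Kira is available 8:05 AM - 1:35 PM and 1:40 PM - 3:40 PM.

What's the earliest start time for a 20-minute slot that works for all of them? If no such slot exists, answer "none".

Ines free: 08:00-10:55, 11:05-17:00.
Rina free: 08:20-15:35.
Lila free: 08:40-10:05, 11:45-15:35 (invert busy blocks within the working day).
Yuki free: 08:00-11:05, 11:30-16:20.
Imani free: 08:20-08:50, 09:05-10:20, 11:45-13:05, 14:00-17:00.
Wei free: 08:00-15:40, 15:55-16:15.
Kira free: 08:05-13:35, 13:40-15:40.
Ines ∩ Rina: 08:20-10:55, 11:05-15:35.
Ines ∩ Rina ∩ Lila: 08:40-10:05, 11:45-15:35.
Ines ∩ Rina ∩ Lila ∩ Yuki: 08:40-10:05, 11:45-15:35.
Ines ∩ Rina ∩ Lila ∩ Yuki ∩ Imani: 08:40-08:50, 09:05-10:05, 11:45-13:05, 14:00-15:35.
Ines ∩ Rina ∩ Lila ∩ Yuki ∩ Imani ∩ Wei: 08:40-08:50, 09:05-10:05, 11:45-13:05, 14:00-15:35.
Ines ∩ Rina ∩ Lila ∩ Yuki ∩ Imani ∩ Wei ∩ Kira: 08:40-08:50, 09:05-10:05, 11:45-13:05, 14:00-15:35.
So the common availability across everyone is 08:40-08:50, 09:05-10:05, 11:45-13:05, 14:00-15:35.
The first common window of at least 20 minutes is 09:05-10:05, so the earliest start is 09:05.

09:05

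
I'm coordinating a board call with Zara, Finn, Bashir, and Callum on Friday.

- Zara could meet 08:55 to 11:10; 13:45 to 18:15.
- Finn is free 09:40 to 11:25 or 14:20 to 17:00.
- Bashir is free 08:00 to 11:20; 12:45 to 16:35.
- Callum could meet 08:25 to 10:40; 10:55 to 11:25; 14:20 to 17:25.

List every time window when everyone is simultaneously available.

Zara ∩ Finn: 09:40-11:10, 14:20-17:00.
Zara ∩ Finn ∩ Bashir: 09:40-11:10, 14:20-16:35.
Zara ∩ Finn ∩ Bashir ∩ Callum: 09:40-10:40, 10:55-11:10, 14:20-16:35.

09:40-10:40, 10:55-11:10, 14:20-16:35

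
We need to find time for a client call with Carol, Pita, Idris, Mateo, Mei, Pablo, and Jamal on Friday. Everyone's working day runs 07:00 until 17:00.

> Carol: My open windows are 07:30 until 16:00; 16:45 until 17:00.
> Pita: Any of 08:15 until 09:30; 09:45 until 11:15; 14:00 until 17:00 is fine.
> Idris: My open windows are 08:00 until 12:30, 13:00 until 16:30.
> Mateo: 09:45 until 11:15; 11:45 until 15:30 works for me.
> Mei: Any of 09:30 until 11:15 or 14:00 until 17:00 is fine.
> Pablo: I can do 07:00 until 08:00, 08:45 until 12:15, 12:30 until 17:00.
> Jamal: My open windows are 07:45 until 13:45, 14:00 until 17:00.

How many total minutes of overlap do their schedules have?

180

Carol ∩ Pita: 08:15-09:30, 09:45-11:15, 14:00-16:00, 16:45-17:00.
Carol ∩ Pita ∩ Idris: 08:15-09:30, 09:45-11:15, 14:00-16:00.
Carol ∩ Pita ∩ Idris ∩ Mateo: 09:45-11:15, 14:00-15:30.
Carol ∩ Pita ∩ Idris ∩ Mateo ∩ Mei: 09:45-11:15, 14:00-15:30.
Carol ∩ Pita ∩ Idris ∩ Mateo ∩ Mei ∩ Pablo: 09:45-11:15, 14:00-15:30.
Carol ∩ Pita ∩ Idris ∩ Mateo ∩ Mei ∩ Pablo ∩ Jamal: 09:45-11:15, 14:00-15:30.
So the common availability across everyone is 09:45-11:15, 14:00-15:30.
Summing the common windows: 90 + 90 = 180 minutes.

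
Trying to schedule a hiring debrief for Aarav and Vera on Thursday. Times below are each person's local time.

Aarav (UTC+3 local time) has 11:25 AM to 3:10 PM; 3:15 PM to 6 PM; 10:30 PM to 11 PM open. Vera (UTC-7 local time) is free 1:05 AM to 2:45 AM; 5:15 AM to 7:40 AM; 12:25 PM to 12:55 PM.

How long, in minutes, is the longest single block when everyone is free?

145

Aarav in UTC: 08:25-12:10, 12:15-15:00, 19:30-20:00 (subtract 3h to convert from UTC+3).
Vera in UTC: 08:05-09:45, 12:15-14:40, 19:25-19:55 (add 7h to convert from UTC-7).
Aarav ∩ Vera: 08:25-09:45, 12:15-14:40, 19:30-19:55.
So the common availability across everyone is 08:25-09:45, 12:15-14:40, 19:30-19:55.
The longest is 12:15-14:40 at 145 minutes.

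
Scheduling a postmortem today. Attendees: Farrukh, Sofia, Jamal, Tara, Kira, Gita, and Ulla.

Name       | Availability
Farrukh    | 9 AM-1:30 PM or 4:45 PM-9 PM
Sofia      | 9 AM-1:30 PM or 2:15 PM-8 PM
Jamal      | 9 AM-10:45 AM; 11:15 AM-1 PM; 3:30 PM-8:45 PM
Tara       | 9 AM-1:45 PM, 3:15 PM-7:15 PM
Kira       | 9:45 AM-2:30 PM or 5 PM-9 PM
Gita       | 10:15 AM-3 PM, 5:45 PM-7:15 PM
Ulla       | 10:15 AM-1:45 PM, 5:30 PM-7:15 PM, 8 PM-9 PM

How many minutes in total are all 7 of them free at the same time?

Farrukh ∩ Sofia: 09:00-13:30, 16:45-20:00.
Farrukh ∩ Sofia ∩ Jamal: 09:00-10:45, 11:15-13:00, 16:45-20:00.
Farrukh ∩ Sofia ∩ Jamal ∩ Tara: 09:00-10:45, 11:15-13:00, 16:45-19:15.
Farrukh ∩ Sofia ∩ Jamal ∩ Tara ∩ Kira: 09:45-10:45, 11:15-13:00, 17:00-19:15.
Farrukh ∩ Sofia ∩ Jamal ∩ Tara ∩ Kira ∩ Gita: 10:15-10:45, 11:15-13:00, 17:45-19:15.
Farrukh ∩ Sofia ∩ Jamal ∩ Tara ∩ Kira ∩ Gita ∩ Ulla: 10:15-10:45, 11:15-13:00, 17:45-19:15.
Summing the common windows: 30 + 105 + 90 = 225 minutes.

225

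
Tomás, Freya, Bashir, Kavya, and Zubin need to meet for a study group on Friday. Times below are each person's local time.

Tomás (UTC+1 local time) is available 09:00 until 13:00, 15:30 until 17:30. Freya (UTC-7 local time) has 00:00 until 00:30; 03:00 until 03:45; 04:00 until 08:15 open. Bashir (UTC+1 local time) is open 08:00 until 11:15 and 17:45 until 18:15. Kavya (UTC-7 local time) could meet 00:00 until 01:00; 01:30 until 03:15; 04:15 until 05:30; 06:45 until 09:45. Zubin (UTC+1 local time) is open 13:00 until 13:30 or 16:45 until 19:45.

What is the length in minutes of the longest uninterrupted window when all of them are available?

Tomás in UTC: 08:00-12:00, 14:30-16:30 (subtract 1h to convert from UTC+1).
Freya in UTC: 07:00-07:30, 10:00-10:45, 11:00-15:15 (add 7h to convert from UTC-7).
Bashir in UTC: 07:00-10:15, 16:45-17:15 (subtract 1h to convert from UTC+1).
Kavya in UTC: 07:00-08:00, 08:30-10:15, 11:15-12:30, 13:45-16:45 (add 7h to convert from UTC-7).
Zubin in UTC: 12:00-12:30, 15:45-18:45 (subtract 1h to convert from UTC+1).
Tomás ∩ Freya: 10:00-10:45, 11:00-12:00, 14:30-15:15.
Tomás ∩ Freya ∩ Bashir: 10:00-10:15.
Tomás ∩ Freya ∩ Bashir ∩ Kavya: 10:00-10:15.
Tomás ∩ Freya ∩ Bashir ∩ Kavya ∩ Zubin: ∅.
There is no time when everyone is free.
No common window exists, so the longest block is 0 minutes.

0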